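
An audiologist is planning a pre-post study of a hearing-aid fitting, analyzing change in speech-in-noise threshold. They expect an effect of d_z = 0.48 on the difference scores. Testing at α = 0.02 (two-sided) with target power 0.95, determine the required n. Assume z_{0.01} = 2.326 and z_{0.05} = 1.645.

n = 69 pairs

For a paired (one-sample on differences) test: n = ((z_{α/2} + z_β) / d)².
z_{α/2} + z_β = 2.326 + 1.645 = 3.971.
n = (3.971 / 0.48)² = 8.273² = 68.44.
Round up.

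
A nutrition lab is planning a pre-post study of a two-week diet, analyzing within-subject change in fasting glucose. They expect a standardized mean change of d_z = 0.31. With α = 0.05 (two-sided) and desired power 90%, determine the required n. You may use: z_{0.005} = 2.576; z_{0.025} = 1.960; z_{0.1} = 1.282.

For a paired (one-sample on differences) test: n = ((z_{α/2} + z_β) / d)².
z_{α/2} + z_β = 1.960 + 1.282 = 3.242.
n = (3.242 / 0.31)² = 10.458² = 109.37.
Round up.

n = 110 pairs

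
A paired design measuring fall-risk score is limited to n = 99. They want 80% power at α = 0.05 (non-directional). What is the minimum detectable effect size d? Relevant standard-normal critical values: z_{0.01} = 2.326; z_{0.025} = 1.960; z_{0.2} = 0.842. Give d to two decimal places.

For a single sample (or paired design) of n = 99: d_min = (z_{α/2} + z_β)/√n.
z-sum = 1.960 + 0.842 = 2.802.
d_min = 2.802 / √99 = 2.802 / 9.950 = 0.282.

d_min ≈ 0.28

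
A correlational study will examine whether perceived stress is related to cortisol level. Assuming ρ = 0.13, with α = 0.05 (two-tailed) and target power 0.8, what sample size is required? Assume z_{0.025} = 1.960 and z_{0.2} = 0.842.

n = 463

Fisher's z: C = ½·ln((1+r)/(1−r)) = ½·ln(1.2989) = 0.1307.
n = ((z_{α/2} + z_β)/C)² + 3.
(1.960 + 0.842) / 0.1307 = 2.802 / 0.1307 = 21.438.
n = 21.438² + 3 = 459.61 + 3 = 462.6.
Round up.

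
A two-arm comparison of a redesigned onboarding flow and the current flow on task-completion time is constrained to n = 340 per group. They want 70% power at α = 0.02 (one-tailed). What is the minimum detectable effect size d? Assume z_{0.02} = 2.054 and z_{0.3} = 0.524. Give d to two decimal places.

d_min ≈ 0.20

For two independent groups of n = 340 each: d_min = (z_{α} + z_β)·√(2/n).
z-sum = 2.054 + 0.524 = 2.578.
d_min = 2.578 × √(2/340) = 2.578 × 0.0767 = 0.198.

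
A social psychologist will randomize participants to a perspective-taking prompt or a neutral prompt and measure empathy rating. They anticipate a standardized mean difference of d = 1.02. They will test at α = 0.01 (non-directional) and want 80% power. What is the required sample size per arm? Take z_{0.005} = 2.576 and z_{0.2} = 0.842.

For two independent groups with equal n: n = 2·((z_{α/2} + z_β) / d)².
z_{α/2} + z_β = 2.576 + 0.842 = 3.418.
n = 2 × (3.418 / 1.02)² = 2 × 3.351² = 2 × 11.23 = 22.5.
Round up to the next whole participant.

n = 23 per group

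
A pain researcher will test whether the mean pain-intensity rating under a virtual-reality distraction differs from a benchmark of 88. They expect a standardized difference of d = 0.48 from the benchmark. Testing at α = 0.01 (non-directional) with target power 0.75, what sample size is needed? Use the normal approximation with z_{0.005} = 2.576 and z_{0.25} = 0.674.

n = 46

For a one-sample test: n = ((z_{α/2} + z_β) / d)².
z_{α/2} + z_β = 2.576 + 0.674 = 3.250.
n = (3.250 / 0.48)² = 6.771² = 45.84.
Round up.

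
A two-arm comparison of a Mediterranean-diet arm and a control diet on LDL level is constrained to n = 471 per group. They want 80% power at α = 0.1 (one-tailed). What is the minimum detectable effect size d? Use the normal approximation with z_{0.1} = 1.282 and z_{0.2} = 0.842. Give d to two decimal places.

For two independent groups of n = 471 each: d_min = (z_{α} + z_β)·√(2/n).
z-sum = 1.282 + 0.842 = 2.124.
d_min = 2.124 × √(2/471) = 2.124 × 0.0652 = 0.138.

d_min ≈ 0.14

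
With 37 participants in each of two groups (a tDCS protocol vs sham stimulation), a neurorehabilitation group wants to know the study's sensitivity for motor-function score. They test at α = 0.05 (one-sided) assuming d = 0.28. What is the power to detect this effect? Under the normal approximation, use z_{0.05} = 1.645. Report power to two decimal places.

For two equal groups, power = Φ(d·√(n/2) − z_{α}).
d·√(n/2) = 0.28 × √(37/2) = 0.28 × 4.301 = 1.204.
z_β = 1.204 − 1.645 = -0.441.
Power = Φ(-0.441) = 0.330.

power ≈ 0.33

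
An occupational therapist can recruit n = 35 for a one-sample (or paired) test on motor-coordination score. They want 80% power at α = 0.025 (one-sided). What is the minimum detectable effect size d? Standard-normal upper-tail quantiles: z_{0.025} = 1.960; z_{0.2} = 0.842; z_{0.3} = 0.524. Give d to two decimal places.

d_min ≈ 0.47

For a single sample (or paired design) of n = 35: d_min = (z_{α} + z_β)/√n.
z-sum = 1.960 + 0.842 = 2.802.
d_min = 2.802 / √35 = 2.802 / 5.916 = 0.474.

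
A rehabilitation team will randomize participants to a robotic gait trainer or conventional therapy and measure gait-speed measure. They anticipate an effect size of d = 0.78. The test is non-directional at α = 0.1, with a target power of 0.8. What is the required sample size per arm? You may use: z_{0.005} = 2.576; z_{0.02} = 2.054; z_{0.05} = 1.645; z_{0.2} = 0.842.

For two independent groups with equal n: n = 2·((z_{α/2} + z_β) / d)².
z_{α/2} + z_β = 1.645 + 0.842 = 2.487.
n = 2 × (2.487 / 0.78)² = 2 × 3.188² = 2 × 10.17 = 20.3.
Round up to the next whole participant.

n = 21 per group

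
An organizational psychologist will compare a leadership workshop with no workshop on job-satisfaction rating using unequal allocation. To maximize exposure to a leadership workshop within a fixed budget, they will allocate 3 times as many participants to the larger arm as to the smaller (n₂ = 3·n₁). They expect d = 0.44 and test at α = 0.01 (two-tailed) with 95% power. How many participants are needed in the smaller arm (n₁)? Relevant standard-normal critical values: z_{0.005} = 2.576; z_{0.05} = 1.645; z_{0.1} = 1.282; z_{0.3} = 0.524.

With allocation ratio k = n₂/n₁ = 3, Var(x̄₁−x̄₂) = σ²(1/n₁ + 1/(k·n₁)) = σ²·(k+1)/(k·n₁).
So n₁ = (1 + 1/k)·((z_{α/2} + z_β)/d)² = 1.333 × (4.221/0.44)².
n₁ = 1.333 × 92.03 = 122.7.
Round up: n₁ = 123, giving n₂ = 3 × 123 = 369.

n₁ = 123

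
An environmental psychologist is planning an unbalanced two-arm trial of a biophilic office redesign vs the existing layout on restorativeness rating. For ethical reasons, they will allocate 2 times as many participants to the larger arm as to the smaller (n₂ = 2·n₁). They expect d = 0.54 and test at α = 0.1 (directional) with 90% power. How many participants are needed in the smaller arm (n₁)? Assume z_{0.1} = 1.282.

With allocation ratio k = n₂/n₁ = 2, Var(x̄₁−x̄₂) = σ²(1/n₁ + 1/(k·n₁)) = σ²·(k+1)/(k·n₁).
So n₁ = (1 + 1/k)·((z_{α} + z_β)/d)² = 1.500 × (2.564/0.54)².
n₁ = 1.500 × 22.54 = 33.8.
Round up: n₁ = 34, giving n₂ = 2 × 34 = 68.

n₁ = 34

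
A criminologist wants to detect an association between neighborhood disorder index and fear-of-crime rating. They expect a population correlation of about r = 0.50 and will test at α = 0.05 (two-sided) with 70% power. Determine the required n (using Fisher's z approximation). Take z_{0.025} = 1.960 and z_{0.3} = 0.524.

n = 24

Fisher's z: C = ½·ln((1+r)/(1−r)) = ½·ln(3.0000) = 0.5493.
n = ((z_{α/2} + z_β)/C)² + 3.
(1.960 + 0.524) / 0.5493 = 2.484 / 0.5493 = 4.522.
n = 4.522² + 3 = 20.45 + 3 = 23.4.
Round up.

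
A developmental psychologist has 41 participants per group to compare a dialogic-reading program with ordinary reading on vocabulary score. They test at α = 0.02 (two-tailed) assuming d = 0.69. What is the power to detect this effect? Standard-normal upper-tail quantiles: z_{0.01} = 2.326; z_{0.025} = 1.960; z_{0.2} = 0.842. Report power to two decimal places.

For two equal groups, power = Φ(d·√(n/2) − z_{α/2}).
d·√(n/2) = 0.69 × √(41/2) = 0.69 × 4.528 = 3.124.
z_β = 3.124 − 2.326 = 0.798.
Power = Φ(0.798) = 0.788.

power ≈ 0.79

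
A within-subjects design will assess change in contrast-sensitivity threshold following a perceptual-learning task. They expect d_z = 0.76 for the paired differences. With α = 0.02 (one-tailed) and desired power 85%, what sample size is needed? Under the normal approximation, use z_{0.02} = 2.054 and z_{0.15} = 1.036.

For a paired (one-sample on differences) test: n = ((z_{α} + z_β) / d)².
z_{α} + z_β = 2.054 + 1.036 = 3.090.
n = (3.090 / 0.76)² = 4.066² = 16.53.
Round up.

n = 17 pairs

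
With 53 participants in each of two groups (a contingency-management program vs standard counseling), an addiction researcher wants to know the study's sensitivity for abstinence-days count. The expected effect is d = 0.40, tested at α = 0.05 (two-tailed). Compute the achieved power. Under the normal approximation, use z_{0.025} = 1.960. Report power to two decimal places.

power ≈ 0.54

For two equal groups, power = Φ(d·√(n/2) − z_{α/2}).
d·√(n/2) = 0.40 × √(53/2) = 0.40 × 5.148 = 2.059.
z_β = 2.059 − 1.960 = 0.099.
Power = Φ(0.099) = 0.539.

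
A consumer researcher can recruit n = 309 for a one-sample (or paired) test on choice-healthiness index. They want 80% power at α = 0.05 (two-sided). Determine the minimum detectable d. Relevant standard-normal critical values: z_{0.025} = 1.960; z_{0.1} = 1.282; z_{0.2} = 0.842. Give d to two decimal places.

d_min ≈ 0.16

For a single sample (or paired design) of n = 309: d_min = (z_{α/2} + z_β)/√n.
z-sum = 1.960 + 0.842 = 2.802.
d_min = 2.802 / √309 = 2.802 / 17.578 = 0.159.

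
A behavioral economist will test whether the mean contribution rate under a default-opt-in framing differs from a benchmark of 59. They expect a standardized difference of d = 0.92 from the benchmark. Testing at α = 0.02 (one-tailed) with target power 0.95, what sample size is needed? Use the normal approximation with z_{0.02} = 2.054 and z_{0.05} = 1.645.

n = 17

For a one-sample test: n = ((z_{α} + z_β) / d)².
z_{α} + z_β = 2.054 + 1.645 = 3.699.
n = (3.699 / 0.92)² = 4.021² = 16.17.
Round up.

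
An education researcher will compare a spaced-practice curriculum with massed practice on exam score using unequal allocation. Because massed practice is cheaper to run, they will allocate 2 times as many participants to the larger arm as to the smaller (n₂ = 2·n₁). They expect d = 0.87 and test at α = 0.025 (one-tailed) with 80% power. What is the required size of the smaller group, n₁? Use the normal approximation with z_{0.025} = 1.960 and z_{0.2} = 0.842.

With allocation ratio k = n₂/n₁ = 2, Var(x̄₁−x̄₂) = σ²(1/n₁ + 1/(k·n₁)) = σ²·(k+1)/(k·n₁).
So n₁ = (1 + 1/k)·((z_{α} + z_β)/d)² = 1.500 × (2.802/0.87)².
n₁ = 1.500 × 10.37 = 15.6.
Round up: n₁ = 16, giving n₂ = 2 × 16 = 32.

n₁ = 16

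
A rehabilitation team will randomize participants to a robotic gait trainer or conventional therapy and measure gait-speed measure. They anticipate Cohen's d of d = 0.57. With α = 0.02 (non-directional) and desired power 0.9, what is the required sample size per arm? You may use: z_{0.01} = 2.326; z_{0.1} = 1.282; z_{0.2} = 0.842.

For two independent groups with equal n: n = 2·((z_{α/2} + z_β) / d)².
z_{α/2} + z_β = 2.326 + 1.282 = 3.608.
n = 2 × (3.608 / 0.57)² = 2 × 6.330² = 2 × 40.07 = 80.1.
Round up to the next whole participant.

n = 81 per group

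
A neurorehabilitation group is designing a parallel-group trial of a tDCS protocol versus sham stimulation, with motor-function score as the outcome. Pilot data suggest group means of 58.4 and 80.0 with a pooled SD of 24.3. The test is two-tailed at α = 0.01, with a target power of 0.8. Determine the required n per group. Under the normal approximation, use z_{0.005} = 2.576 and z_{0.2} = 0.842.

n = 30 per group

Cohen's d = |M₁ − M₂| / SD_pooled = |58.4 − 80.0| / 24.3 = 21.6 / 24.3 = 0.889.
For two independent groups with equal n: n = 2·((z_{α/2} + z_β) / d)².
z_{α/2} + z_β = 2.576 + 0.842 = 3.418.
n = 2 × (3.418 / 0.889)² = 2 × 3.845² = 2 × 14.78 = 29.6.
Round up to the next whole participant.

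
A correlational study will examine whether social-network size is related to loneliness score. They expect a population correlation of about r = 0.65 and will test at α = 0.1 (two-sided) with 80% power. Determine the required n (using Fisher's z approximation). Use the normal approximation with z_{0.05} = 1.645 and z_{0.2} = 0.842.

Fisher's z: C = ½·ln((1+r)/(1−r)) = ½·ln(4.7143) = 0.7753.
n = ((z_{α/2} + z_β)/C)² + 3.
(1.645 + 0.842) / 0.7753 = 2.487 / 0.7753 = 3.208.
n = 3.208² + 3 = 10.29 + 3 = 13.3.
Round up.

n = 14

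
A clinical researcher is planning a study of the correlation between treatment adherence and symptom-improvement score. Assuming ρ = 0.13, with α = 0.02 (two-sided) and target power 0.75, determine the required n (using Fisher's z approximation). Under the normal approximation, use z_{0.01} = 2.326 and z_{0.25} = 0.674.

n = 530

Fisher's z: C = ½·ln((1+r)/(1−r)) = ½·ln(1.2989) = 0.1307.
n = ((z_{α/2} + z_β)/C)² + 3.
(2.326 + 0.674) / 0.1307 = 3.000 / 0.1307 = 22.953.
n = 22.953² + 3 = 526.86 + 3 = 529.9.
Round up.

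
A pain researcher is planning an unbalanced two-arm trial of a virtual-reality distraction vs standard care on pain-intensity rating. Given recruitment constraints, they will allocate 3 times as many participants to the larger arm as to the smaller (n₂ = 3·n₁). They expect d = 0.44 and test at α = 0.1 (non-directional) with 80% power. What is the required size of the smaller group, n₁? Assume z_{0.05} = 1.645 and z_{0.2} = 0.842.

With allocation ratio k = n₂/n₁ = 3, Var(x̄₁−x̄₂) = σ²(1/n₁ + 1/(k·n₁)) = σ²·(k+1)/(k·n₁).
So n₁ = (1 + 1/k)·((z_{α/2} + z_β)/d)² = 1.333 × (2.487/0.44)².
n₁ = 1.333 × 31.95 = 42.6.
Round up: n₁ = 43, giving n₂ = 3 × 43 = 129.

n₁ = 43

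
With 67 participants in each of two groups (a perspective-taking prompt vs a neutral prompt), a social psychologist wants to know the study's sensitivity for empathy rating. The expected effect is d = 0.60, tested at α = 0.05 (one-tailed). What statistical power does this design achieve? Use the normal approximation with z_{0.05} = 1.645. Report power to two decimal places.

For two equal groups, power = Φ(d·√(n/2) − z_{α}).
d·√(n/2) = 0.60 × √(67/2) = 0.60 × 5.788 = 3.473.
z_β = 3.473 − 1.645 = 1.828.
Power = Φ(1.828) = 0.966.

power ≈ 0.97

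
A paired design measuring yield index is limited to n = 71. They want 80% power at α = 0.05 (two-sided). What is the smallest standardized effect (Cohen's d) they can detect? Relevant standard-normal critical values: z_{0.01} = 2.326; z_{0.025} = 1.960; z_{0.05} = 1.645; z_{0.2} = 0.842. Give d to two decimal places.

d_min ≈ 0.33

For a single sample (or paired design) of n = 71: d_min = (z_{α/2} + z_β)/√n.
z-sum = 1.960 + 0.842 = 2.802.
d_min = 2.802 / √71 = 2.802 / 8.426 = 0.333.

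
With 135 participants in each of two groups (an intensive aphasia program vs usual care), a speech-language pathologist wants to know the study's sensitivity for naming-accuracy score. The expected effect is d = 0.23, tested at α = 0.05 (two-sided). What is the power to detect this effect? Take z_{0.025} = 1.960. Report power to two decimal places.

power ≈ 0.47

For two equal groups, power = Φ(d·√(n/2) − z_{α/2}).
d·√(n/2) = 0.23 × √(135/2) = 0.23 × 8.216 = 1.890.
z_β = 1.890 − 1.960 = -0.070.
Power = Φ(-0.070) = 0.472.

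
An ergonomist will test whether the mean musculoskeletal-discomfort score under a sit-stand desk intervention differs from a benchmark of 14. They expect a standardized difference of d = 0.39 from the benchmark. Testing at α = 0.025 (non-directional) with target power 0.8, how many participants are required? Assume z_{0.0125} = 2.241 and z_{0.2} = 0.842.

For a one-sample test: n = ((z_{α/2} + z_β) / d)².
z_{α/2} + z_β = 2.241 + 0.842 = 3.083.
n = (3.083 / 0.39)² = 7.905² = 62.49.
Round up.

n = 63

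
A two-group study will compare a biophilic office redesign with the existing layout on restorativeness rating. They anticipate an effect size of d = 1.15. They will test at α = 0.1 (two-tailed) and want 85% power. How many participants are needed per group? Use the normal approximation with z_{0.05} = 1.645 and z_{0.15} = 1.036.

For two independent groups with equal n: n = 2·((z_{α/2} + z_β) / d)².
z_{α/2} + z_β = 1.645 + 1.036 = 2.681.
n = 2 × (2.681 / 1.15)² = 2 × 2.331² = 2 × 5.43 = 10.9.
Round up to the next whole participant.

n = 11 per group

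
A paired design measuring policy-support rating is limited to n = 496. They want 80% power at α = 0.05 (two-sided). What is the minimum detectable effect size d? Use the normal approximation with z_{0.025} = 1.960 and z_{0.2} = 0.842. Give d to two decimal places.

d_min ≈ 0.13

For a single sample (or paired design) of n = 496: d_min = (z_{α/2} + z_β)/√n.
z-sum = 1.960 + 0.842 = 2.802.
d_min = 2.802 / √496 = 2.802 / 22.271 = 0.126.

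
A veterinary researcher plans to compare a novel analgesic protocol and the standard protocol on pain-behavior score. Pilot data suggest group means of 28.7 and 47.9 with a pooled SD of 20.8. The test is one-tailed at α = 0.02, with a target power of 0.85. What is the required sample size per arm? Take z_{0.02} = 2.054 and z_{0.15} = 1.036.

Cohen's d = |M₁ − M₂| / SD_pooled = |28.7 − 47.9| / 20.8 = 19.2 / 20.8 = 0.923.
For two independent groups with equal n: n = 2·((z_{α} + z_β) / d)².
z_{α} + z_β = 2.054 + 1.036 = 3.090.
n = 2 × (3.090 / 0.923)² = 2 × 3.348² = 2 × 11.21 = 22.4.
Round up to the next whole participant.

n = 23 per group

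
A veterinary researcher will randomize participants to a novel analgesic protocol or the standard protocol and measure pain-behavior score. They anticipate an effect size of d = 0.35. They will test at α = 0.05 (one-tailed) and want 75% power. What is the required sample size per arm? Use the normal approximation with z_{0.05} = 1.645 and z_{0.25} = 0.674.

For two independent groups with equal n: n = 2·((z_{α} + z_β) / d)².
z_{α} + z_β = 1.645 + 0.674 = 2.319.
n = 2 × (2.319 / 0.35)² = 2 × 6.626² = 2 × 43.90 = 87.8.
Round up to the next whole participant.

n = 88 per group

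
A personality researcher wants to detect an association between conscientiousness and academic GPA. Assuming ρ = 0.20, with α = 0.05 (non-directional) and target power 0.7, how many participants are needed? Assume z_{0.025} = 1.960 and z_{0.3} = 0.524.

n = 154

Fisher's z: C = ½·ln((1+r)/(1−r)) = ½·ln(1.5000) = 0.2027.
n = ((z_{α/2} + z_β)/C)² + 3.
(1.960 + 0.524) / 0.2027 = 2.484 / 0.2027 = 12.255.
n = 12.255² + 3 = 150.17 + 3 = 153.2.
Round up.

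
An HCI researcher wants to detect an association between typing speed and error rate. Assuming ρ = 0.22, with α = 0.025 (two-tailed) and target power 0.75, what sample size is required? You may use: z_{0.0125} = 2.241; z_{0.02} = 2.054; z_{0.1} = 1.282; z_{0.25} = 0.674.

Fisher's z: C = ½·ln((1+r)/(1−r)) = ½·ln(1.5641) = 0.2237.
n = ((z_{α/2} + z_β)/C)² + 3.
(2.241 + 0.674) / 0.2237 = 2.915 / 0.2237 = 13.031.
n = 13.031² + 3 = 169.80 + 3 = 172.8.
Round up.

n = 173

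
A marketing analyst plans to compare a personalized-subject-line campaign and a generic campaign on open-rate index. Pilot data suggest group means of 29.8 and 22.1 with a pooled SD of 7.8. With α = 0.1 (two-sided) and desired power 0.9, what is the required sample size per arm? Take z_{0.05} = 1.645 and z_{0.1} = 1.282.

n = 18 per group

Cohen's d = |M₁ − M₂| / SD_pooled = |29.8 − 22.1| / 7.8 = 7.7 / 7.8 = 0.987.
For two independent groups with equal n: n = 2·((z_{α/2} + z_β) / d)².
z_{α/2} + z_β = 1.645 + 1.282 = 2.927.
n = 2 × (2.927 / 0.987)² = 2 × 2.966² = 2 × 8.79 = 17.6.
Round up to the next whole participant.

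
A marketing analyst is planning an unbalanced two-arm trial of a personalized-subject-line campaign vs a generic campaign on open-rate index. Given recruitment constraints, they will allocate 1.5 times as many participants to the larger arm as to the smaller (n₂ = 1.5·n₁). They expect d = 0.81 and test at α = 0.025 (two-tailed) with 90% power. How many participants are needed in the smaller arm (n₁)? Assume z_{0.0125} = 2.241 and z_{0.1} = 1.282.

n₁ = 32

With allocation ratio k = n₂/n₁ = 1.5, Var(x̄₁−x̄₂) = σ²(1/n₁ + 1/(k·n₁)) = σ²·(k+1)/(k·n₁).
So n₁ = (1 + 1/k)·((z_{α/2} + z_β)/d)² = 1.667 × (3.523/0.81)².
n₁ = 1.667 × 18.92 = 31.5.
Round up: n₁ = 32, giving n₂ = 1.5 × 32 = 48.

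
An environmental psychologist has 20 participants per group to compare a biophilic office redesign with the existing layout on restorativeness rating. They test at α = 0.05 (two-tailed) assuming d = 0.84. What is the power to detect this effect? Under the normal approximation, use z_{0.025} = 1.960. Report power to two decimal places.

power ≈ 0.76

For two equal groups, power = Φ(d·√(n/2) − z_{α/2}).
d·√(n/2) = 0.84 × √(20/2) = 0.84 × 3.162 = 2.656.
z_β = 2.656 − 1.960 = 0.696.
Power = Φ(0.696) = 0.757.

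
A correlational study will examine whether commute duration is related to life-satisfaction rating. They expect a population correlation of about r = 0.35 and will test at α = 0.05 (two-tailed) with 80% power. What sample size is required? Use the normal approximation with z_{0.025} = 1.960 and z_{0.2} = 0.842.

n = 62

Fisher's z: C = ½·ln((1+r)/(1−r)) = ½·ln(2.0769) = 0.3654.
n = ((z_{α/2} + z_β)/C)² + 3.
(1.960 + 0.842) / 0.3654 = 2.802 / 0.3654 = 7.668.
n = 7.668² + 3 = 58.80 + 3 = 61.8.
Round up.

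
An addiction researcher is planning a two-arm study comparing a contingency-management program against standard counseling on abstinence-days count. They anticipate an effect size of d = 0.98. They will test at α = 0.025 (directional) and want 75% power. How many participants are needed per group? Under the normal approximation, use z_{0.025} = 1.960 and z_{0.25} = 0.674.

n = 15 per group

For two independent groups with equal n: n = 2·((z_{α} + z_β) / d)².
z_{α} + z_β = 1.960 + 0.674 = 2.634.
n = 2 × (2.634 / 0.98)² = 2 × 2.688² = 2 × 7.22 = 14.4.
Round up to the next whole participant.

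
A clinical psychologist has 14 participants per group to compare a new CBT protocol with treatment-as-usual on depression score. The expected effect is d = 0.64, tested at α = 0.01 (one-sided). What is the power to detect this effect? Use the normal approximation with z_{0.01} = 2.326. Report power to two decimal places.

power ≈ 0.26

For two equal groups, power = Φ(d·√(n/2) − z_{α}).
d·√(n/2) = 0.64 × √(14/2) = 0.64 × 2.646 = 1.693.
z_β = 1.693 − 2.326 = -0.633.
Power = Φ(-0.633) = 0.263.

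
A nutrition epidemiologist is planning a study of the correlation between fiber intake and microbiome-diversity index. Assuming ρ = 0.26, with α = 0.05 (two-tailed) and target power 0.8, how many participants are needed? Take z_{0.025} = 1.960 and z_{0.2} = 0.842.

Fisher's z: C = ½·ln((1+r)/(1−r)) = ½·ln(1.7027) = 0.2661.
n = ((z_{α/2} + z_β)/C)² + 3.
(1.960 + 0.842) / 0.2661 = 2.802 / 0.2661 = 10.530.
n = 10.530² + 3 = 110.88 + 3 = 113.9.
Round up.

n = 114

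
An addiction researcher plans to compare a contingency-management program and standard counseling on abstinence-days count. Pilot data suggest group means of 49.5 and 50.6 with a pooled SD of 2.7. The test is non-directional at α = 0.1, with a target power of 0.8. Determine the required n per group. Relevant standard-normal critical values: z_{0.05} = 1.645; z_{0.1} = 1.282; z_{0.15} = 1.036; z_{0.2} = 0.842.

n = 75 per group

Cohen's d = |M₁ − M₂| / SD_pooled = |49.5 − 50.6| / 2.7 = 1.1 / 2.7 = 0.407.
For two independent groups with equal n: n = 2·((z_{α/2} + z_β) / d)².
z_{α/2} + z_β = 1.645 + 0.842 = 2.487.
n = 2 × (2.487 / 0.407)² = 2 × 6.111² = 2 × 37.34 = 74.7.
Round up to the next whole participant.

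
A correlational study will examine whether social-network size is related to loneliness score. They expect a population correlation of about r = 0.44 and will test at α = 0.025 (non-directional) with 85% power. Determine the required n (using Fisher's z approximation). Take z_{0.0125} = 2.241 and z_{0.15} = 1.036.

Fisher's z: C = ½·ln((1+r)/(1−r)) = ½·ln(2.5714) = 0.4722.
n = ((z_{α/2} + z_β)/C)² + 3.
(2.241 + 1.036) / 0.4722 = 3.277 / 0.4722 = 6.940.
n = 6.940² + 3 = 48.16 + 3 = 51.2.
Round up.

n = 52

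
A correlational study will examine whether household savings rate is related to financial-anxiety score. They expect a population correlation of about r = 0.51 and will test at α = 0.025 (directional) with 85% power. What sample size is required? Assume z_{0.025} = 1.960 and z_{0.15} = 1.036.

Fisher's z: C = ½·ln((1+r)/(1−r)) = ½·ln(3.0816) = 0.5627.
n = ((z_{α} + z_β)/C)² + 3.
(1.960 + 1.036) / 0.5627 = 2.996 / 0.5627 = 5.324.
n = 5.324² + 3 = 28.35 + 3 = 31.3.
Round up.

n = 32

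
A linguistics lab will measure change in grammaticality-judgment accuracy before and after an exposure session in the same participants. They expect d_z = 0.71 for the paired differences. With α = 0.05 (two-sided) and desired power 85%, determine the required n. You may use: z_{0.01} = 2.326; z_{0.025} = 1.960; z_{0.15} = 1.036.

For a paired (one-sample on differences) test: n = ((z_{α/2} + z_β) / d)².
z_{α/2} + z_β = 1.960 + 1.036 = 2.996.
n = (2.996 / 0.71)² = 4.220² = 17.81.
Round up.

n = 18 pairs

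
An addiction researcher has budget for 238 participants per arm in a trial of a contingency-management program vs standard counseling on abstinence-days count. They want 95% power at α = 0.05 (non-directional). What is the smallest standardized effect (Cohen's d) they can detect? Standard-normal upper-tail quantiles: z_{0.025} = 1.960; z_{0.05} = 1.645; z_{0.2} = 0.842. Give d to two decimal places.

d_min ≈ 0.33

For two independent groups of n = 238 each: d_min = (z_{α/2} + z_β)·√(2/n).
z-sum = 1.960 + 1.645 = 3.605.
d_min = 3.605 × √(2/238) = 3.605 × 0.0917 = 0.330.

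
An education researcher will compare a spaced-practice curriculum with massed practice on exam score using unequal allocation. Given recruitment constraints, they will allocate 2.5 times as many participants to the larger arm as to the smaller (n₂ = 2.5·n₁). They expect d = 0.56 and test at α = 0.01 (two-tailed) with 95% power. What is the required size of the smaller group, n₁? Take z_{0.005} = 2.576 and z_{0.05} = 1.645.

n₁ = 80

With allocation ratio k = n₂/n₁ = 2.5, Var(x̄₁−x̄₂) = σ²(1/n₁ + 1/(k·n₁)) = σ²·(k+1)/(k·n₁).
So n₁ = (1 + 1/k)·((z_{α/2} + z_β)/d)² = 1.400 × (4.221/0.56)².
n₁ = 1.400 × 56.81 = 79.5.
Round up: n₁ = 80, giving n₂ = 2.5 × 80 = 200.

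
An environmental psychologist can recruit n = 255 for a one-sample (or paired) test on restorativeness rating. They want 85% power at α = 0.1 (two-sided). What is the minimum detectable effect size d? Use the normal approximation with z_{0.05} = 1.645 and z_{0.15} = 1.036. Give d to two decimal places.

d_min ≈ 0.17

For a single sample (or paired design) of n = 255: d_min = (z_{α/2} + z_β)/√n.
z-sum = 1.645 + 1.036 = 2.681.
d_min = 2.681 / √255 = 2.681 / 15.969 = 0.168.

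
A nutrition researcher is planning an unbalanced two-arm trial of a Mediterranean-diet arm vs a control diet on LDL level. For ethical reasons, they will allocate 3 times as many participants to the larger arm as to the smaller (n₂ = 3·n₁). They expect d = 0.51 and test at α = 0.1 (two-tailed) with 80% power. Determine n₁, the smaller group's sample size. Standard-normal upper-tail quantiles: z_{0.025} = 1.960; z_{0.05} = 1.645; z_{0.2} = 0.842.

With allocation ratio k = n₂/n₁ = 3, Var(x̄₁−x̄₂) = σ²(1/n₁ + 1/(k·n₁)) = σ²·(k+1)/(k·n₁).
So n₁ = (1 + 1/k)·((z_{α/2} + z_β)/d)² = 1.333 × (2.487/0.51)².
n₁ = 1.333 × 23.78 = 31.7.
Round up: n₁ = 32, giving n₂ = 3 × 32 = 96.

n₁ = 32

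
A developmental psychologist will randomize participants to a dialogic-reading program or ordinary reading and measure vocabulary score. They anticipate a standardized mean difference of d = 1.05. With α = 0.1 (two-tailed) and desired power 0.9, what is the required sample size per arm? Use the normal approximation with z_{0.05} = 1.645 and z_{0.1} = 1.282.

For two independent groups with equal n: n = 2·((z_{α/2} + z_β) / d)².
z_{α/2} + z_β = 1.645 + 1.282 = 2.927.
n = 2 × (2.927 / 1.05)² = 2 × 2.788² = 2 × 7.77 = 15.5.
Round up to the next whole participant.

n = 16 per group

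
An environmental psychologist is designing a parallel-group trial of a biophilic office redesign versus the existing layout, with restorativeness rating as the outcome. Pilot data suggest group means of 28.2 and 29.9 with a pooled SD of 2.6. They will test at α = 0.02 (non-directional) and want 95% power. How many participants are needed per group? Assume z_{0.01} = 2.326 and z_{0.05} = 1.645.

n = 74 per group

Cohen's d = |M₁ − M₂| / SD_pooled = |28.2 − 29.9| / 2.6 = 1.7 / 2.6 = 0.654.
For two independent groups with equal n: n = 2·((z_{α/2} + z_β) / d)².
z_{α/2} + z_β = 2.326 + 1.645 = 3.971.
n = 2 × (3.971 / 0.654)² = 2 × 6.072² = 2 × 36.87 = 73.7.
Round up to the next whole participant.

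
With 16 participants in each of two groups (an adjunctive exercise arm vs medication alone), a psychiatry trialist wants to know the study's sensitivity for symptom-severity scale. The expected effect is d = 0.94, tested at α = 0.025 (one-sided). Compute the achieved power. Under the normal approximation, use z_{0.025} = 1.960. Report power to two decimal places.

power ≈ 0.76

For two equal groups, power = Φ(d·√(n/2) − z_{α}).
d·√(n/2) = 0.94 × √(16/2) = 0.94 × 2.828 = 2.659.
z_β = 2.659 − 1.960 = 0.699.
Power = Φ(0.699) = 0.758.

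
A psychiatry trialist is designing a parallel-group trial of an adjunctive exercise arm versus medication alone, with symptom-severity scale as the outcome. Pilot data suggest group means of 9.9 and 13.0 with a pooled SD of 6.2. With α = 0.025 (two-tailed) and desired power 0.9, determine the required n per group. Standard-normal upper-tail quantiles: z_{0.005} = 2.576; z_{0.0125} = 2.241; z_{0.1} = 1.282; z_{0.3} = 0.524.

Cohen's d = |M₁ − M₂| / SD_pooled = |9.9 − 13.0| / 6.2 = 3.1 / 6.2 = 0.500.
For two independent groups with equal n: n = 2·((z_{α/2} + z_β) / d)².
z_{α/2} + z_β = 2.241 + 1.282 = 3.523.
n = 2 × (3.523 / 0.500)² = 2 × 7.046² = 2 × 49.65 = 99.3.
Round up to the next whole participant.

n = 100 per group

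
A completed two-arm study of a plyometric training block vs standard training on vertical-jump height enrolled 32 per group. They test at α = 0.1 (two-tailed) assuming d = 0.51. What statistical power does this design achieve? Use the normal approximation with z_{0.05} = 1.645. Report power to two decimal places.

power ≈ 0.65

For two equal groups, power = Φ(d·√(n/2) − z_{α/2}).
d·√(n/2) = 0.51 × √(32/2) = 0.51 × 4.000 = 2.040.
z_β = 2.040 − 1.645 = 0.395.
Power = Φ(0.395) = 0.654.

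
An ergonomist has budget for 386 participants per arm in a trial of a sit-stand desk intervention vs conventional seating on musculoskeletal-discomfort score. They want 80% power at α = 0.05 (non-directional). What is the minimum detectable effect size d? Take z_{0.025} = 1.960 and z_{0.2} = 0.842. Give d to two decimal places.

d_min ≈ 0.20

For two independent groups of n = 386 each: d_min = (z_{α/2} + z_β)·√(2/n).
z-sum = 1.960 + 0.842 = 2.802.
d_min = 2.802 × √(2/386) = 2.802 × 0.0720 = 0.202.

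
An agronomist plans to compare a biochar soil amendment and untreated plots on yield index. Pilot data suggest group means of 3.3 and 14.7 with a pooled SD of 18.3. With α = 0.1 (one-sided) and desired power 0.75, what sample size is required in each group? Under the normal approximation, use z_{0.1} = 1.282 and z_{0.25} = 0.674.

Cohen's d = |M₁ − M₂| / SD_pooled = |3.3 − 14.7| / 18.3 = 11.4 / 18.3 = 0.623.
For two independent groups with equal n: n = 2·((z_{α} + z_β) / d)².
z_{α} + z_β = 1.282 + 0.674 = 1.956.
n = 2 × (1.956 / 0.623)² = 2 × 3.140² = 2 × 9.86 = 19.7.
Round up to the next whole participant.

n = 20 per group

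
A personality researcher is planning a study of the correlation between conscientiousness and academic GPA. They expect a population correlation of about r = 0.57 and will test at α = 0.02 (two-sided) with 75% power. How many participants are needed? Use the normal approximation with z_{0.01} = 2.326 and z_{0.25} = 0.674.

Fisher's z: C = ½·ln((1+r)/(1−r)) = ½·ln(3.6512) = 0.6475.
n = ((z_{α/2} + z_β)/C)² + 3.
(2.326 + 0.674) / 0.6475 = 3.000 / 0.6475 = 4.633.
n = 4.633² + 3 = 21.47 + 3 = 24.5.
Round up.

n = 25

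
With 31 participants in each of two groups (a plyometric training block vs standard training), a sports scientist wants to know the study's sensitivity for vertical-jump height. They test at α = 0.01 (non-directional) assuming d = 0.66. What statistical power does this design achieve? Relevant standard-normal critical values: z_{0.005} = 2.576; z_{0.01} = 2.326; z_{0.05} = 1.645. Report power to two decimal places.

For two equal groups, power = Φ(d·√(n/2) − z_{α/2}).
d·√(n/2) = 0.66 × √(31/2) = 0.66 × 3.937 = 2.598.
z_β = 2.598 − 2.576 = 0.022.
Power = Φ(0.022) = 0.509.

power ≈ 0.51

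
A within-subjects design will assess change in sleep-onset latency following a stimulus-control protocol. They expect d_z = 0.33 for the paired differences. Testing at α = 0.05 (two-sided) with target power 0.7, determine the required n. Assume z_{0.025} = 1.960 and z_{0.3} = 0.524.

For a paired (one-sample on differences) test: n = ((z_{α/2} + z_β) / d)².
z_{α/2} + z_β = 1.960 + 0.524 = 2.484.
n = (2.484 / 0.33)² = 7.527² = 56.66.
Round up.

n = 57 pairs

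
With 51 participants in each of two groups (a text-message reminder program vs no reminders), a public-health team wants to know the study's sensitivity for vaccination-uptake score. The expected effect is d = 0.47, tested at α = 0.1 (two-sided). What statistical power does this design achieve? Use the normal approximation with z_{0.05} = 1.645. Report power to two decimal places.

power ≈ 0.77

For two equal groups, power = Φ(d·√(n/2) − z_{α/2}).
d·√(n/2) = 0.47 × √(51/2) = 0.47 × 5.050 = 2.373.
z_β = 2.373 − 1.645 = 0.728.
Power = Φ(0.728) = 0.767.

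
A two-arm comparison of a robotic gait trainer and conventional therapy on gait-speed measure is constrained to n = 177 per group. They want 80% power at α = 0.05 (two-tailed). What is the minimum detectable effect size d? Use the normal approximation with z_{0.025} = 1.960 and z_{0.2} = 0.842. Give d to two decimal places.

For two independent groups of n = 177 each: d_min = (z_{α/2} + z_β)·√(2/n).
z-sum = 1.960 + 0.842 = 2.802.
d_min = 2.802 × √(2/177) = 2.802 × 0.1063 = 0.298.

d_min ≈ 0.30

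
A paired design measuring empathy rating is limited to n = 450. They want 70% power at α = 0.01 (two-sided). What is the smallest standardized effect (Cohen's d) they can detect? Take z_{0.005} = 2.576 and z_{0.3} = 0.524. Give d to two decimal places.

d_min ≈ 0.15

For a single sample (or paired design) of n = 450: d_min = (z_{α/2} + z_β)/√n.
z-sum = 2.576 + 0.524 = 3.100.
d_min = 3.100 / √450 = 3.100 / 21.213 = 0.146.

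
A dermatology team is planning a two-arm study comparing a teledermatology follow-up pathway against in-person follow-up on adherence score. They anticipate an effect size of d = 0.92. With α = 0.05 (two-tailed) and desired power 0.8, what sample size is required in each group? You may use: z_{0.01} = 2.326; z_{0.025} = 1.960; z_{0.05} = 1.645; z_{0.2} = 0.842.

For two independent groups with equal n: n = 2·((z_{α/2} + z_β) / d)².
z_{α/2} + z_β = 1.960 + 0.842 = 2.802.
n = 2 × (2.802 / 0.92)² = 2 × 3.046² = 2 × 9.28 = 18.6.
Round up to the next whole participant.

n = 19 per group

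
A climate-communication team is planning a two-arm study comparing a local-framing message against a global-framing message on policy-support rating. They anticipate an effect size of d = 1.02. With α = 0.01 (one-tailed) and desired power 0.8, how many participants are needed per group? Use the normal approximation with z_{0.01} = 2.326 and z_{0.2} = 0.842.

For two independent groups with equal n: n = 2·((z_{α} + z_β) / d)².
z_{α} + z_β = 2.326 + 0.842 = 3.168.
n = 2 × (3.168 / 1.02)² = 2 × 3.106² = 2 × 9.65 = 19.3.
Round up to the next whole participant.

n = 20 per group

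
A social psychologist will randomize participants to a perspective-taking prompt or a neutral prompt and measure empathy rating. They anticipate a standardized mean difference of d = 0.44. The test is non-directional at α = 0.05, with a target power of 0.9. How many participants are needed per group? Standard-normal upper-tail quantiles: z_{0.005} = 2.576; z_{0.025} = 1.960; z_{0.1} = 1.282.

n = 109 per group

For two independent groups with equal n: n = 2·((z_{α/2} + z_β) / d)².
z_{α/2} + z_β = 1.960 + 1.282 = 3.242.
n = 2 × (3.242 / 0.44)² = 2 × 7.368² = 2 × 54.29 = 108.6.
Round up to the next whole participant.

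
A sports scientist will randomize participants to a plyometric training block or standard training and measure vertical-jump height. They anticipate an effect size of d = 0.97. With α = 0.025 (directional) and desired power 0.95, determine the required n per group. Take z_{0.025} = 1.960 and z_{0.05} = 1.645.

n = 28 per group

For two independent groups with equal n: n = 2·((z_{α} + z_β) / d)².
z_{α} + z_β = 1.960 + 1.645 = 3.605.
n = 2 × (3.605 / 0.97)² = 2 × 3.716² = 2 × 13.81 = 27.6.
Round up to the next whole participant.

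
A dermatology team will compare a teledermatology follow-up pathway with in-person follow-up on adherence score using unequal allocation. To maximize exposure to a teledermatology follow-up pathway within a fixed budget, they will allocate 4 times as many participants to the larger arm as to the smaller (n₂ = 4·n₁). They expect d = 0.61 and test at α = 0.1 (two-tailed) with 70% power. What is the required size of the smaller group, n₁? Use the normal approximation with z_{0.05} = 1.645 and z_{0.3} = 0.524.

With allocation ratio k = n₂/n₁ = 4, Var(x̄₁−x̄₂) = σ²(1/n₁ + 1/(k·n₁)) = σ²·(k+1)/(k·n₁).
So n₁ = (1 + 1/k)·((z_{α/2} + z_β)/d)² = 1.250 × (2.169/0.61)².
n₁ = 1.250 × 12.64 = 15.8.
Round up: n₁ = 16, giving n₂ = 4 × 16 = 64.

n₁ = 16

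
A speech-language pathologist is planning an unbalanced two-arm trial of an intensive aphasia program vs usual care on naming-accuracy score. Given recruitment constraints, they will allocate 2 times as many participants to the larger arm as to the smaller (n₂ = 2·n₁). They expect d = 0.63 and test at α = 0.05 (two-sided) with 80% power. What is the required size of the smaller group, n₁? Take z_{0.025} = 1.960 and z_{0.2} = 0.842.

n₁ = 30

With allocation ratio k = n₂/n₁ = 2, Var(x̄₁−x̄₂) = σ²(1/n₁ + 1/(k·n₁)) = σ²·(k+1)/(k·n₁).
So n₁ = (1 + 1/k)·((z_{α/2} + z_β)/d)² = 1.500 × (2.802/0.63)².
n₁ = 1.500 × 19.78 = 29.7.
Round up: n₁ = 30, giving n₂ = 2 × 30 = 60.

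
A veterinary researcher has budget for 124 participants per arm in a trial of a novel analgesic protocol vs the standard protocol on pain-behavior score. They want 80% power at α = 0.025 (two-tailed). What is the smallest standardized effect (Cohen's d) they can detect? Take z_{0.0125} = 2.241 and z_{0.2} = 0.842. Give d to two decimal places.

d_min ≈ 0.39

For two independent groups of n = 124 each: d_min = (z_{α/2} + z_β)·√(2/n).
z-sum = 2.241 + 0.842 = 3.083.
d_min = 3.083 × √(2/124) = 3.083 × 0.1270 = 0.392.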